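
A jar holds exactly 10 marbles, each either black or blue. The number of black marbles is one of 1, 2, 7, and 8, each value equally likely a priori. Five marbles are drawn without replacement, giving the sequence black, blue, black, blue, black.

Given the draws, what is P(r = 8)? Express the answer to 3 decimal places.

0.348

The likelihood of the observed sequence under each hypothesis: P(data | r = 1) = (1/10)(9/9)(0/8) = 0; P(data | r = 2) = (2/10)(8/9)(1/8)(7/7)(0/6) = 0; P(data | r = 7) = (7/10)(3/9)(6/8)(2/7)(5/6) = 0.041667; P(data | r = 8) = (8/10)(2/9)(7/8)(1/7)(6/6) = 0.022222.
Multiplying each by its prior: 1/4 · 0 = 0, 1/4 · 0 = 0, 1/4 · 0.041667 = 0.010417, 1/4 · 0.022222 = 0.0055556; summing to 0.015972.
By Bayes' rule, P(r = 8 | data) = (0.0055556) / (0.015972) = 0.34783.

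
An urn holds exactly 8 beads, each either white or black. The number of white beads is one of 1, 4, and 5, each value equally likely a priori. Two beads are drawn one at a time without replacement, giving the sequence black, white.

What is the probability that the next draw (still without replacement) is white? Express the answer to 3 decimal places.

0.474

Compute the likelihood of the observed sequence for each case: P(data | r = 1) = (7/8)(1/7) = 1/8; P(data | r = 4) = (4/8)(4/7) = 2/7; P(data | r = 5) = (3/8)(5/7) = 15/56.
Multiplying each by its prior: 1/3 · 1/8 = 1/24, 1/3 · 2/7 = 2/21, 1/3 · 15/56 = 5/56; these sum to 19/84.
Normalising, the posterior is P(r = 1 | data) = 7/38, P(r = 4 | data) = 8/19, P(r = 5 | data) = 15/38.
Averaging over the posterior, P(white next | data) = (0)(7/38) + (1/2)(8/19) + (2/3)(15/38) = 9/19.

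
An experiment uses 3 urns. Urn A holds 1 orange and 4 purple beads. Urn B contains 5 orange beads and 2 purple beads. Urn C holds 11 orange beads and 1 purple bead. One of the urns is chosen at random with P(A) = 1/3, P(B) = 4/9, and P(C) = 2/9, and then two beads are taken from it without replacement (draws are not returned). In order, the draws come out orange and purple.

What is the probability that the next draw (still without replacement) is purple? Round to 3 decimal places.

0.460

The likelihood of the observed sequence under each hypothesis: P(data | urn A) = (1/5)(4/4) = 0.2; P(data | urn B) = (5/7)(2/6) = 0.2381; P(data | urn C) = (11/12)(1/11) = 0.083333.
The prior-weighted likelihoods are 1/3 · 0.2 = 0.066667, 4/9 · 0.2381 = 0.10582, 2/9 · 0.083333 = 0.018519; these sum to 0.19101.
The posterior is then P(urn A | data) = 0.34903, P(urn B | data) = 0.55402, P(urn C | data) = 0.096953.
The predictive probability is P(purple next | data) = (1)(0.34903) + (1/5)(0.55402) + (0)(0.096953) = 0.45983.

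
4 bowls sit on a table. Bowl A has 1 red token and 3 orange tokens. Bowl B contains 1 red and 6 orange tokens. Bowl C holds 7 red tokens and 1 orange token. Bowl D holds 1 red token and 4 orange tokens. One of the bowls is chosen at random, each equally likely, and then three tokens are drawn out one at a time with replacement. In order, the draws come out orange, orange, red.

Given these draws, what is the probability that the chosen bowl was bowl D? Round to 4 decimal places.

0.3305

For each hypothesis, P(data | H) works out to: P(data | bowl A) = (3/4)(3/4)(1/4) = 0.14062; P(data | bowl B) = (6/7)(6/7)(1/7) = 0.10496; P(data | bowl C) = (1/8)(1/8)(7/8) = 0.013672; P(data | bowl D) = (4/5)(4/5)(1/5) = 0.128.
The prior-weighted likelihoods are 1/4 · 0.14062 = 0.035156, 1/4 · 0.10496 = 0.026239, 1/4 · 0.013672 = 0.003418, 1/4 · 0.128 = 0.032; with total 0.096813.
Therefore the posterior P(bowl D | data) = (0.032) / (0.096813) = 0.33053.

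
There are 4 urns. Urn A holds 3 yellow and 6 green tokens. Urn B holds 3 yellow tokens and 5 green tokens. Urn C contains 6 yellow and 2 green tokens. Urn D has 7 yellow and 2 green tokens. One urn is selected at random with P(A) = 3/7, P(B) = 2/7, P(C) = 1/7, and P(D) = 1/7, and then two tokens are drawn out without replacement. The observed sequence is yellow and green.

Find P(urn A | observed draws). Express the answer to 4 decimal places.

0.4426

The likelihood of the observed sequence under each hypothesis: P(data | urn A) = (3/9)(6/8) = 1/4; P(data | urn B) = (3/8)(5/7) = 15/56; P(data | urn C) = (6/8)(2/7) = 3/14; P(data | urn D) = (7/9)(2/8) = 7/36.
Weighting by the prior gives 3/7 · 1/4 = 3/28, 2/7 · 15/56 = 15/196, 1/7 · 3/14 = 3/98, 1/7 · 7/36 = 1/36; summing to 61/252.
Therefore the posterior P(urn A | data) = (3/28) / (61/252) = 27/61.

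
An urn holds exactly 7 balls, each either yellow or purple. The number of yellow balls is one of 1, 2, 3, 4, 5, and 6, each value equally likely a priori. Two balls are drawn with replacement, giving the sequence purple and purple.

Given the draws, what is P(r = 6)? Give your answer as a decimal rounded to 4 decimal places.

0.0110

The likelihood of the observed sequence under each hypothesis: P(data | r = 1) = (6/7)(6/7) = 36/49; P(data | r = 2) = (5/7)(5/7) = 25/49; P(data | r = 3) = (4/7)(4/7) = 16/49; P(data | r = 4) = (3/7)(3/7) = 9/49; P(data | r = 5) = (2/7)(2/7) = 4/49; P(data | r = 6) = (1/7)(1/7) = 1/49.
The prior-weighted likelihoods are 1/6 · 36/49 = 6/49, 1/6 · 25/49 = 25/294, 1/6 · 16/49 = 8/147, 1/6 · 9/49 = 3/98, 1/6 · 4/49 = 2/147, 1/6 · 1/49 = 1/294; with total 13/42.
So P(r = 6 | data) = (1/294) / (13/42) = 1/91.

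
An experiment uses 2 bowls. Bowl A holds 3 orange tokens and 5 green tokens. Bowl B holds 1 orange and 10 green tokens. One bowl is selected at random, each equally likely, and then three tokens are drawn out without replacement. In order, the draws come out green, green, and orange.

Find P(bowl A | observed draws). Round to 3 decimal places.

For each hypothesis, P(data | H) works out to: P(data | bowl A) = (5/8)(4/7)(3/6) = 5/28; P(data | bowl B) = (10/11)(9/10)(1/9) = 1/11.
The prior-weighted likelihoods are 1/2 · 5/28 = 5/56, 1/2 · 1/11 = 1/22; these sum to 83/616.
Hence P(bowl A | data) = (5/56) / (83/616) = 55/83.

0.663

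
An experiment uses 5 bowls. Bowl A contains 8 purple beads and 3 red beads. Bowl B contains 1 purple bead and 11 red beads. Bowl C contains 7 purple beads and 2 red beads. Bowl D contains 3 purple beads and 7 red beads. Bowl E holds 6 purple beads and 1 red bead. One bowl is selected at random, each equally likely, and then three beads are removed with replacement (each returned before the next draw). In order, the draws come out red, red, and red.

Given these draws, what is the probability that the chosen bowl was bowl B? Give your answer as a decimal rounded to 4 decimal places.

Under each hypothesis, the probability of the observed sequence is: P(data | bowl A) = (3/11)(3/11)(3/11) = 0.020285; P(data | bowl B) = (11/12)(11/12)(11/12) = 0.77025; P(data | bowl C) = (2/9)(2/9)(2/9) = 0.010974; P(data | bowl D) = (7/10)(7/10)(7/10) = 0.343; P(data | bowl E) = (1/7)(1/7)(1/7) = 0.0029155.
The prior-weighted likelihoods are 1/5 · 0.020285 = 0.0040571, 1/5 · 0.77025 = 0.15405, 1/5 · 0.010974 = 0.0021948, 1/5 · 0.343 = 0.0686, 1/5 · 0.0029155 = 0.00058309; these sum to 0.22949.
So P(bowl B | data) = (0.15405) / (0.22949) = 0.67129.

0.6713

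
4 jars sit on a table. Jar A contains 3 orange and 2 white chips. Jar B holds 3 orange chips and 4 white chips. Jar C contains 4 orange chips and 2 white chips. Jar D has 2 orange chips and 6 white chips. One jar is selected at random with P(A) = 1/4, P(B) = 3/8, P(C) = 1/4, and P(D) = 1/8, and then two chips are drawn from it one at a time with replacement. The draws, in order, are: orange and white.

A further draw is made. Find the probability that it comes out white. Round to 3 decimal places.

0.488

Compute the likelihood of the observed sequence for each case: P(data | jar A) = (3/5)(2/5) = 0.24; P(data | jar B) = (3/7)(4/7) = 0.2449; P(data | jar C) = (4/6)(2/6) = 0.22222; P(data | jar D) = (2/8)(6/8) = 0.1875.
Multiplying each by its prior: 1/4 · 0.24 = 0.06, 3/8 · 0.2449 = 0.091837, 1/4 · 0.22222 = 0.055556, 1/8 · 0.1875 = 0.023438; summing to 0.23083.
The posterior is then P(jar A | data) = 0.25993, P(jar B | data) = 0.39785, P(jar C | data) = 0.24068, P(jar D | data) = 0.10154.
The predictive probability is P(white next | data) = (2/5)(0.25993) + (4/7)(0.39785) + (1/3)(0.24068) + (3/4)(0.10154) = 0.4877.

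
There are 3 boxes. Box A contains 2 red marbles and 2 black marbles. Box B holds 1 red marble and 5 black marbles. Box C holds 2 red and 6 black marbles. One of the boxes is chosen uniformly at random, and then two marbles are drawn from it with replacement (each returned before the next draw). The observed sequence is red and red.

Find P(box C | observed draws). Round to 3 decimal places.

Compute the likelihood of the observed sequence for each case: P(data | box A) = (2/4)(2/4) = 1/4; P(data | box B) = (1/6)(1/6) = 1/36; P(data | box C) = (2/8)(2/8) = 1/16.
Multiplying each by its prior: 1/3 · 1/4 = 1/12, 1/3 · 1/36 = 1/108, 1/3 · 1/16 = 1/48; summing to 49/432.
So P(box C | data) = (1/48) / (49/432) = 9/49.

0.184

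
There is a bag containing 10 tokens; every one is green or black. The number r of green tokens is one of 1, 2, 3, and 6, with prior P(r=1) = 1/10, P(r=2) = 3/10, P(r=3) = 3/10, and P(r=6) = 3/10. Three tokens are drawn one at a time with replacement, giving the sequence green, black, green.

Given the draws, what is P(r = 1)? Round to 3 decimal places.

Under each hypothesis, the probability of the observed sequence is: P(data | r = 1) = (1/10)(9/10)(1/10) = 0.009; P(data | r = 2) = (2/10)(8/10)(2/10) = 0.032; P(data | r = 3) = (3/10)(7/10)(3/10) = 0.063; P(data | r = 6) = (6/10)(4/10)(6/10) = 0.144.
Weighting by the prior gives 1/10 · 0.009 = 0.0009, 3/10 · 0.032 = 0.0096, 3/10 · 0.063 = 0.0189, 3/10 · 0.144 = 0.0432; with total 0.0726.
Therefore the posterior P(r = 1 | data) = (0.0009) / (0.0726) = 0.012397.

0.012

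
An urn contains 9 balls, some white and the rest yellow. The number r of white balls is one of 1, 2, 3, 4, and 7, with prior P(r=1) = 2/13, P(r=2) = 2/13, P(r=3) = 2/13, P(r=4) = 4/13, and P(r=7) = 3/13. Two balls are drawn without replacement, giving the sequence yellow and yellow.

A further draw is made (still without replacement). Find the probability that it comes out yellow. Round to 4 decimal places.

Compute the likelihood of the observed sequence for each case: P(data | r = 1) = (8/9)(7/8) = 7/9; P(data | r = 2) = (7/9)(6/8) = 7/12; P(data | r = 3) = (6/9)(5/8) = 5/12; P(data | r = 4) = (5/9)(4/8) = 5/18; P(data | r = 7) = (2/9)(1/8) = 1/36.
Multiplying each by its prior: 2/13 · 7/9 = 14/117, 2/13 · 7/12 = 7/78, 2/13 · 5/12 = 5/78, 4/13 · 5/18 = 10/117, 3/13 · 1/36 = 1/156; summing to 19/52.
Dividing through by the total gives posterior P(r = 1 | data) = 56/171, P(r = 2 | data) = 14/57, P(r = 3 | data) = 10/57, P(r = 4 | data) = 40/171, P(r = 7 | data) = 1/57.
Averaging over the posterior, P(yellow next | data) = (6/7)(56/171) + (5/7)(14/57) + (4/7)(10/57) + (3/7)(40/171) + (0)(1/57) = 262/399.

0.6566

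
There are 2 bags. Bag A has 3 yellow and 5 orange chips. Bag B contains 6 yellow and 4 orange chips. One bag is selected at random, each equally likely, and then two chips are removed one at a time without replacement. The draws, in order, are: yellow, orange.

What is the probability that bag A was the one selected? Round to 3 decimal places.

Under each hypothesis, the probability of the observed sequence is: P(data | bag A) = (3/8)(5/7) = 0.26786; P(data | bag B) = (6/10)(4/9) = 0.26667.
Weighting by the prior gives 1/2 · 0.26786 = 0.13393, 1/2 · 0.26667 = 0.13333; summing to 0.26726.
Therefore the posterior P(bag A | data) = (0.13393) / (0.26726) = 0.50111.

0.501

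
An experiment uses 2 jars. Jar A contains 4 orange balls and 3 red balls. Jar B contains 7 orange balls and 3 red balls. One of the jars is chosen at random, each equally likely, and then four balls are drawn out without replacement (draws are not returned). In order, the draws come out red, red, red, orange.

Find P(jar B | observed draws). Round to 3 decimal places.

0.226

Compute the likelihood of the observed sequence for each case: P(data | jar A) = (3/7)(2/6)(1/5)(4/4) = 0.028571; P(data | jar B) = (3/10)(2/9)(1/8)(7/7) = 0.0083333.
The prior-weighted likelihoods are 1/2 · 0.028571 = 0.014286, 1/2 · 0.0083333 = 0.0041667; summing to 0.018452.
So P(jar B | data) = (0.0041667) / (0.018452) = 0.22581.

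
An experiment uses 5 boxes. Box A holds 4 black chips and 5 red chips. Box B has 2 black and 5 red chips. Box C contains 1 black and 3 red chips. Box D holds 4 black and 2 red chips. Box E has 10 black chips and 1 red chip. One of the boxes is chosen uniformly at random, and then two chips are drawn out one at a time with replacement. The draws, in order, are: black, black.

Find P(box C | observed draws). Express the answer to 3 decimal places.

0.039

The likelihood of the observed sequence under each hypothesis: P(data | box A) = (4/9)(4/9) = 0.19753; P(data | box B) = (2/7)(2/7) = 0.081633; P(data | box C) = (1/4)(1/4) = 0.0625; P(data | box D) = (4/6)(4/6) = 0.44444; P(data | box E) = (10/11)(10/11) = 0.82645.
Weighting by the prior gives 1/5 · 0.19753 = 0.039506, 1/5 · 0.081633 = 0.016327, 1/5 · 0.0625 = 0.0125, 1/5 · 0.44444 = 0.088889, 1/5 · 0.82645 = 0.16529; summing to 0.32251.
So P(box C | data) = (0.0125) / (0.32251) = 0.038758.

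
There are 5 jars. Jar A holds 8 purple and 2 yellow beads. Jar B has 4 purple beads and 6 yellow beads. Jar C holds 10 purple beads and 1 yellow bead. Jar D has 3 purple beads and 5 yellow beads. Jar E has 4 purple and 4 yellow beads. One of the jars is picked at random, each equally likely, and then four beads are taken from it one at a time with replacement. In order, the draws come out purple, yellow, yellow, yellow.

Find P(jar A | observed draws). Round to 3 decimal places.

For each hypothesis, P(data | H) works out to: P(data | jar A) = (8/10)(2/10)(2/10)(2/10) = 0.0064; P(data | jar B) = (4/10)(6/10)(6/10)(6/10) = 0.0864; P(data | jar C) = (10/11)(1/11)(1/11)(1/11) = 0.00068301; P(data | jar D) = (3/8)(5/8)(5/8)(5/8) = 0.091553; P(data | jar E) = (4/8)(4/8)(4/8)(4/8) = 0.0625.
Multiplying each by its prior: 1/5 · 0.0064 = 0.00128, 1/5 · 0.0864 = 0.01728, 1/5 · 0.00068301 = 0.0001366, 1/5 · 0.091553 = 0.018311, 1/5 · 0.0625 = 0.0125; these sum to 0.049507.
Hence P(jar A | data) = (0.00128) / (0.049507) = 0.025855.

0.026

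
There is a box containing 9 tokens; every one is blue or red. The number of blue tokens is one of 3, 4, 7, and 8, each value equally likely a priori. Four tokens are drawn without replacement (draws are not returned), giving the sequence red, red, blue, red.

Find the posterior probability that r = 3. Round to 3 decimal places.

0.600

Under each hypothesis, the probability of the observed sequence is: P(data | r = 3) = (6/9)(5/8)(3/7)(4/6) = 5/42; P(data | r = 4) = (5/9)(4/8)(4/7)(3/6) = 5/63; P(data | r = 7) = (2/9)(1/8)(7/7)(0/6) = 0; P(data | r = 8) = (1/9)(0/8) = 0.
The prior-weighted likelihoods are 1/4 · 5/42 = 5/168, 1/4 · 5/63 = 5/252, 1/4 · 0 = 0, 1/4 · 0 = 0; summing to 25/504.
So P(r = 3 | data) = (5/168) / (25/504) = 3/5.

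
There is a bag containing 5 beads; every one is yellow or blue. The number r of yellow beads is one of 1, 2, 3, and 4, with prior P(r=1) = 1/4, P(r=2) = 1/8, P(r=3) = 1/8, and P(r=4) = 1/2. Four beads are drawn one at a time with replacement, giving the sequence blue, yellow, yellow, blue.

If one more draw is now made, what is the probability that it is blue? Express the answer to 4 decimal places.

Under each hypothesis, the probability of the observed sequence is: P(data | r = 1) = (4/5)(1/5)(1/5)(4/5) = 0.0256; P(data | r = 2) = (3/5)(2/5)(2/5)(3/5) = 0.0576; P(data | r = 3) = (2/5)(3/5)(3/5)(2/5) = 0.0576; P(data | r = 4) = (1/5)(4/5)(4/5)(1/5) = 0.0256.
Weighting by the prior gives 1/4 · 0.0256 = 0.0064, 1/8 · 0.0576 = 0.0072, 1/8 · 0.0576 = 0.0072, 1/2 · 0.0256 = 0.0128; these sum to 0.0336.
The posterior is then P(r = 1 | data) = 0.19048, P(r = 2 | data) = 0.21429, P(r = 3 | data) = 0.21429, P(r = 4 | data) = 0.38095.
So P(blue next | data) = Σ P(blue next | H) P(H | data) = (4/5)(0.19048) + (3/5)(0.21429) + (2/5)(0.21429) + (1/5)(0.38095) = 0.44286.

0.4429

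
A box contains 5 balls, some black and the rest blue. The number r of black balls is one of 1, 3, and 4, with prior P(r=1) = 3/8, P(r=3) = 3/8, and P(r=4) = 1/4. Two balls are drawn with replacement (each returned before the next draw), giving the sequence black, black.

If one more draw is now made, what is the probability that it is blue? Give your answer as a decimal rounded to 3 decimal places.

0.316

For each hypothesis, P(data | H) works out to: P(data | r = 1) = (1/5)(1/5) = 1/25; P(data | r = 3) = (3/5)(3/5) = 9/25; P(data | r = 4) = (4/5)(4/5) = 16/25.
Weighting by the prior gives 3/8 · 1/25 = 3/200, 3/8 · 9/25 = 27/200, 1/4 · 16/25 = 4/25; with total 31/100.
The posterior is then P(r = 1 | data) = 3/62, P(r = 3 | data) = 27/62, P(r = 4 | data) = 16/31.
So P(blue next | data) = Σ P(blue next | H) P(H | data) = (4/5)(3/62) + (2/5)(27/62) + (1/5)(16/31) = 49/155.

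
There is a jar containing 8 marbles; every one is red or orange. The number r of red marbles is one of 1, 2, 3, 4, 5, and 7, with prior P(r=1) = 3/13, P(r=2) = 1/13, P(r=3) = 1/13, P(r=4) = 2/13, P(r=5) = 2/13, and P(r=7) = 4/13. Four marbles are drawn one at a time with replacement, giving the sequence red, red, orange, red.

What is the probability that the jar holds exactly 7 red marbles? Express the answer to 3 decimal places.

For each hypothesis, P(data | H) works out to: P(data | r = 1) = (1/8)(1/8)(7/8)(1/8) = 0.001709; P(data | r = 2) = (2/8)(2/8)(6/8)(2/8) = 0.011719; P(data | r = 3) = (3/8)(3/8)(5/8)(3/8) = 0.032959; P(data | r = 4) = (4/8)(4/8)(4/8)(4/8) = 0.0625; P(data | r = 5) = (5/8)(5/8)(3/8)(5/8) = 0.091553; P(data | r = 7) = (7/8)(7/8)(1/8)(7/8) = 0.08374.
Weighting by the prior gives 3/13 · 0.001709 = 0.00039438, 1/13 · 0.011719 = 0.00090144, 1/13 · 0.032959 = 0.0025353, 2/13 · 0.0625 = 0.0096154, 2/13 · 0.091553 = 0.014085, 4/13 · 0.08374 = 0.025766; summing to 0.053298.
So P(r = 7 | data) = (0.025766) / (0.053298) = 0.48344.

0.483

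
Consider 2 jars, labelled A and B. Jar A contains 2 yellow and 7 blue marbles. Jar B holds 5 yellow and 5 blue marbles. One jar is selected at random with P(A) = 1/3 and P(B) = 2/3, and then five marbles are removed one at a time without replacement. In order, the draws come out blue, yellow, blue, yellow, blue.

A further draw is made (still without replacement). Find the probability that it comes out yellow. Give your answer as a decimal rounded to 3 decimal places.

Under each hypothesis, the probability of the observed sequence is: P(data | jar A) = (7/9)(2/8)(6/7)(1/6)(5/5) = 1/36; P(data | jar B) = (5/10)(5/9)(4/8)(4/7)(3/6) = 5/126.
Weighting by the prior gives 1/3 · 1/36 = 1/108, 2/3 · 5/126 = 5/189; with total 1/28.
Normalising, the posterior is P(jar A | data) = 7/27, P(jar B | data) = 20/27.
Averaging over the posterior, P(yellow next | data) = (0)(7/27) + (3/5)(20/27) = 4/9.

0.444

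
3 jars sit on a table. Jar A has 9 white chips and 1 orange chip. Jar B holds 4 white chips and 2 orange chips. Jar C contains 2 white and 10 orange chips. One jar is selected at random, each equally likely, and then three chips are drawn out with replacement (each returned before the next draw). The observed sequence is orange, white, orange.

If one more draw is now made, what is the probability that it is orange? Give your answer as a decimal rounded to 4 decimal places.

0.6138

For each hypothesis, P(data | H) works out to: P(data | jar A) = (1/10)(9/10)(1/10) = 0.009; P(data | jar B) = (2/6)(4/6)(2/6) = 0.074074; P(data | jar C) = (10/12)(2/12)(10/12) = 0.11574.
Weighting by the prior gives 1/3 · 0.009 = 0.003, 1/3 · 0.074074 = 0.024691, 1/3 · 0.11574 = 0.03858; these sum to 0.066272.
The posterior is then P(jar A | data) = 0.045268, P(jar B | data) = 0.37258, P(jar C | data) = 0.58215.
So P(orange next | data) = Σ P(orange next | H) P(H | data) = (1/10)(0.045268) + (1/3)(0.37258) + (5/6)(0.58215) = 0.61385.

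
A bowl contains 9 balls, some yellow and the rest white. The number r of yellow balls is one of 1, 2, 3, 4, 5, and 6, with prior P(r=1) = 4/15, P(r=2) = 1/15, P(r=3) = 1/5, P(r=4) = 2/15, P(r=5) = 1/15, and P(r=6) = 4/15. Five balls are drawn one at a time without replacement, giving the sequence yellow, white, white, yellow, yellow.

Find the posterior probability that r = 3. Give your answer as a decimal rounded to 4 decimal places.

Compute the likelihood of the observed sequence for each case: P(data | r = 1) = (1/9)(8/8)(7/7)(0/6) = 0; P(data | r = 2) = (2/9)(7/8)(6/7)(1/6)(0/5) = 0; P(data | r = 3) = (3/9)(6/8)(5/7)(2/6)(1/5) = 1/84; P(data | r = 4) = (4/9)(5/8)(4/7)(3/6)(2/5) = 2/63; P(data | r = 5) = (5/9)(4/8)(3/7)(4/6)(3/5) = 1/21; P(data | r = 6) = (6/9)(3/8)(2/7)(5/6)(4/5) = 1/21.
The prior-weighted likelihoods are 4/15 · 0 = 0, 1/15 · 0 = 0, 1/5 · 1/84 = 1/420, 2/15 · 2/63 = 4/945, 1/15 · 1/21 = 1/315, 4/15 · 1/21 = 4/315; summing to 17/756.
Hence P(r = 3 | data) = (1/420) / (17/756) = 9/85.

0.1059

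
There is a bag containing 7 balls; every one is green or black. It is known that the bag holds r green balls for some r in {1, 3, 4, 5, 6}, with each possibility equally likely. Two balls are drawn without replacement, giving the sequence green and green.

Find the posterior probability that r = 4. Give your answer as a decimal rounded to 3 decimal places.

Under each hypothesis, the probability of the observed sequence is: P(data | r = 1) = (1/7)(0/6) = 0; P(data | r = 3) = (3/7)(2/6) = 1/7; P(data | r = 4) = (4/7)(3/6) = 2/7; P(data | r = 5) = (5/7)(4/6) = 10/21; P(data | r = 6) = (6/7)(5/6) = 5/7.
Weighting by the prior gives 1/5 · 0 = 0, 1/5 · 1/7 = 1/35, 1/5 · 2/7 = 2/35, 1/5 · 10/21 = 2/21, 1/5 · 5/7 = 1/7; these sum to 34/105.
So P(r = 4 | data) = (2/35) / (34/105) = 3/17.

0.176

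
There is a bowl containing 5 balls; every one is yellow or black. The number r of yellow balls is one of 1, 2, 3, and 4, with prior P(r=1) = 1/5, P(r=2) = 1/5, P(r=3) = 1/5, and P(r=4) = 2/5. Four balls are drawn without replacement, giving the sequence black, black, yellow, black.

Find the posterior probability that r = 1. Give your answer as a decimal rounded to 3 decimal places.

For each hypothesis, P(data | H) works out to: P(data | r = 1) = (4/5)(3/4)(1/3)(2/2) = 1/5; P(data | r = 2) = (3/5)(2/4)(2/3)(1/2) = 1/10; P(data | r = 3) = (2/5)(1/4)(3/3)(0/2) = 0; P(data | r = 4) = (1/5)(0/4) = 0.
The prior-weighted likelihoods are 1/5 · 1/5 = 1/25, 1/5 · 1/10 = 1/50, 1/5 · 0 = 0, 2/5 · 0 = 0; summing to 3/50.
Therefore the posterior P(r = 1 | data) = (1/25) / (3/50) = 2/3.

0.667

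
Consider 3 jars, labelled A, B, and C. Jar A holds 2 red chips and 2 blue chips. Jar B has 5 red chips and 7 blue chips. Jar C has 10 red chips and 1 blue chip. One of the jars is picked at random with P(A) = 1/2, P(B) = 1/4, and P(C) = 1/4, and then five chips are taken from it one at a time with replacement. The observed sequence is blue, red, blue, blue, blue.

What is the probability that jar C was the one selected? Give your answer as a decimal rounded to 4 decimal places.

Compute the likelihood of the observed sequence for each case: P(data | jar A) = (2/4)(2/4)(2/4)(2/4)(2/4) = 0.03125; P(data | jar B) = (7/12)(5/12)(7/12)(7/12)(7/12) = 0.048245; P(data | jar C) = (1/11)(10/11)(1/11)(1/11)(1/11) = 6.2092e-05.
Multiplying each by its prior: 1/2 · 0.03125 = 0.015625, 1/4 · 0.048245 = 0.012061, 1/4 · 6.2092e-05 = 1.5523e-05; summing to 0.027702.
By Bayes' rule, P(jar C | data) = (1.5523e-05) / (0.027702) = 0.00056036.

0.0006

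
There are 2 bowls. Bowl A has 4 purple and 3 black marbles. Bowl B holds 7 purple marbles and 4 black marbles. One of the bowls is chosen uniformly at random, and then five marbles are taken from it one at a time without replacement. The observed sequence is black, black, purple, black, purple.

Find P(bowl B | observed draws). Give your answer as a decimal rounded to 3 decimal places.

Under each hypothesis, the probability of the observed sequence is: P(data | bowl A) = (3/7)(2/6)(4/5)(1/4)(3/3) = 1/35; P(data | bowl B) = (4/11)(3/10)(7/9)(2/8)(6/7) = 1/55.
Weighting by the prior gives 1/2 · 1/35 = 1/70, 1/2 · 1/55 = 1/110; with total 9/385.
By Bayes' rule, P(bowl B | data) = (1/110) / (9/385) = 7/18.

0.389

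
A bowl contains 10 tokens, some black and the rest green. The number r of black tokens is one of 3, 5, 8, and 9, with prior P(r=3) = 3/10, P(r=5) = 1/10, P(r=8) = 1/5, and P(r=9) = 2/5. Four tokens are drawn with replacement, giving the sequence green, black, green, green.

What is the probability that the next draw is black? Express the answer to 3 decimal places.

0.354

Compute the likelihood of the observed sequence for each case: P(data | r = 3) = (7/10)(3/10)(7/10)(7/10) = 0.1029; P(data | r = 5) = (5/10)(5/10)(5/10)(5/10) = 0.0625; P(data | r = 8) = (2/10)(8/10)(2/10)(2/10) = 0.0064; P(data | r = 9) = (1/10)(9/10)(1/10)(1/10) = 0.0009.
Weighting by the prior gives 3/10 · 0.1029 = 0.03087, 1/10 · 0.0625 = 0.00625, 1/5 · 0.0064 = 0.00128, 2/5 · 0.0009 = 0.00036; with total 0.03876.
Dividing through by the total gives posterior P(r = 3 | data) = 0.79644, P(r = 5 | data) = 0.16125, P(r = 8 | data) = 0.033024, P(r = 9 | data) = 0.0092879.
The predictive probability is P(black next | data) = (3/10)(0.79644) + (1/2)(0.16125) + (4/5)(0.033024) + (9/10)(0.0092879) = 0.35433.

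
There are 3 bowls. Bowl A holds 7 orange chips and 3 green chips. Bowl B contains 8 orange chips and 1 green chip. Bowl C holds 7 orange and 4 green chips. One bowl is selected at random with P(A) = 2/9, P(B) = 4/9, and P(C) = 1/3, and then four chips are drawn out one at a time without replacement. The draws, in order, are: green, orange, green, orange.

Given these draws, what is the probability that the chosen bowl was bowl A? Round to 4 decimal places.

For each hypothesis, P(data | H) works out to: P(data | bowl A) = (3/10)(7/9)(2/8)(6/7) = 1/20; P(data | bowl B) = (1/9)(8/8)(0/7) = 0; P(data | bowl C) = (4/11)(7/10)(3/9)(6/8) = 7/110.
Multiplying each by its prior: 2/9 · 1/20 = 1/90, 4/9 · 0 = 0, 1/3 · 7/110 = 7/330; these sum to 16/495.
By Bayes' rule, P(bowl A | data) = (1/90) / (16/495) = 11/32.

0.3438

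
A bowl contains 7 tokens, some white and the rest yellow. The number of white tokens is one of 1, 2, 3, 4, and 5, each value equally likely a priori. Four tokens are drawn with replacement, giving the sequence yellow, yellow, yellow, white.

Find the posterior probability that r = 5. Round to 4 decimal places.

0.0496

Under each hypothesis, the probability of the observed sequence is: P(data | r = 1) = (6/7)(6/7)(6/7)(1/7) = 0.089963; P(data | r = 2) = (5/7)(5/7)(5/7)(2/7) = 0.10412; P(data | r = 3) = (4/7)(4/7)(4/7)(3/7) = 0.079967; P(data | r = 4) = (3/7)(3/7)(3/7)(4/7) = 0.044981; P(data | r = 5) = (2/7)(2/7)(2/7)(5/7) = 0.01666.
Weighting by the prior gives 1/5 · 0.089963 = 0.017993, 1/5 · 0.10412 = 0.020825, 1/5 · 0.079967 = 0.015993, 1/5 · 0.044981 = 0.0089963, 1/5 · 0.01666 = 0.0033319; with total 0.067139.
So P(r = 5 | data) = (0.0033319) / (0.067139) = 0.049628.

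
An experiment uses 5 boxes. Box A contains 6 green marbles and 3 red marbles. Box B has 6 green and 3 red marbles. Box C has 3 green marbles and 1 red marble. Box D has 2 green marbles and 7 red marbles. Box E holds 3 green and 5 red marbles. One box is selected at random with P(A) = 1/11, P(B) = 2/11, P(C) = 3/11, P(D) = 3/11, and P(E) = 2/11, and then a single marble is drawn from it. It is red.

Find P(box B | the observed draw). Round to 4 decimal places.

For each hypothesis, P(data | H) works out to: P(data | box A) = (3/9) = 1/3; P(data | box B) = (3/9) = 1/3; P(data | box C) = (1/4) = 1/4; P(data | box D) = (7/9) = 7/9; P(data | box E) = (5/8) = 5/8.
Weighting by the prior gives 1/11 · 1/3 = 1/33, 2/11 · 1/3 = 2/33, 3/11 · 1/4 = 3/44, 3/11 · 7/9 = 7/33, 2/11 · 5/8 = 5/44; summing to 16/33.
Hence P(box B | data) = (2/33) / (16/33) = 1/8.

0.1250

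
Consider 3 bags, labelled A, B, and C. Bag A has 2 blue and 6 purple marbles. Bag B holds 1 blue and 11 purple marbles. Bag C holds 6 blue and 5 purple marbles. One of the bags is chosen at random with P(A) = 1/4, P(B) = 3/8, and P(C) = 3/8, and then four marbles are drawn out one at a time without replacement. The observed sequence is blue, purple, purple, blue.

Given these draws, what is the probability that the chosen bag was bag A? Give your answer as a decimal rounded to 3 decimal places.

0.239

The likelihood of the observed sequence under each hypothesis: P(data | bag A) = (2/8)(6/7)(5/6)(1/5) = 1/28; P(data | bag B) = (1/12)(11/11)(10/10)(0/9) = 0; P(data | bag C) = (6/11)(5/10)(4/9)(5/8) = 5/66.
The prior-weighted likelihoods are 1/4 · 1/28 = 1/112, 3/8 · 0 = 0, 3/8 · 5/66 = 5/176; these sum to 23/616.
Hence P(bag A | data) = (1/112) / (23/616) = 11/46.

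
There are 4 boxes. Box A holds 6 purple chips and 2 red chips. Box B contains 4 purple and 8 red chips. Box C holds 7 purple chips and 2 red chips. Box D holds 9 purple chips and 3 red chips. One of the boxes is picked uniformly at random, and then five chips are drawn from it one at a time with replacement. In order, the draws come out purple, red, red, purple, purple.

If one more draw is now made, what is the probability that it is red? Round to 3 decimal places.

For each hypothesis, P(data | H) works out to: P(data | box A) = (6/8)(2/8)(2/8)(6/8)(6/8) = 0.026367; P(data | box B) = (4/12)(8/12)(8/12)(4/12)(4/12) = 0.016461; P(data | box C) = (7/9)(2/9)(2/9)(7/9)(7/9) = 0.023235; P(data | box D) = (9/12)(3/12)(3/12)(9/12)(9/12) = 0.026367.
Multiplying each by its prior: 1/4 · 0.026367 = 0.0065918, 1/4 · 0.016461 = 0.0041152, 1/4 · 0.023235 = 0.0058087, 1/4 · 0.026367 = 0.0065918; these sum to 0.023108.
Dividing through by the total gives posterior P(box A | data) = 0.28527, P(box B | data) = 0.17809, P(box C | data) = 0.25138, P(box D | data) = 0.28527.
So P(red next | data) = Σ P(red next | H) P(H | data) = (1/4)(0.28527) + (2/3)(0.17809) + (2/9)(0.25138) + (1/4)(0.28527) = 0.31722.

0.317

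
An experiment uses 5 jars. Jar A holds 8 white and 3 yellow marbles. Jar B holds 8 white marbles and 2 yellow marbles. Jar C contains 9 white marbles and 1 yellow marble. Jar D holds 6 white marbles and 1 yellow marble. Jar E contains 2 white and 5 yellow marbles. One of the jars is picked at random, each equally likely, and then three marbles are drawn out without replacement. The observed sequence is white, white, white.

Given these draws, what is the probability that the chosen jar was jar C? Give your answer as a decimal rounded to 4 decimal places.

0.3369

Under each hypothesis, the probability of the observed sequence is: P(data | jar A) = (8/11)(7/10)(6/9) = 0.33939; P(data | jar B) = (8/10)(7/9)(6/8) = 0.46667; P(data | jar C) = (9/10)(8/9)(7/8) = 0.7; P(data | jar D) = (6/7)(5/6)(4/5) = 0.57143; P(data | jar E) = (2/7)(1/6)(0/5) = 0.
Multiplying each by its prior: 1/5 · 0.33939 = 0.067879, 1/5 · 0.46667 = 0.093333, 1/5 · 0.7 = 0.14, 1/5 · 0.57143 = 0.11429, 1/5 · 0 = 0; with total 0.4155.
By Bayes' rule, P(jar C | data) = (0.14) / (0.4155) = 0.33695.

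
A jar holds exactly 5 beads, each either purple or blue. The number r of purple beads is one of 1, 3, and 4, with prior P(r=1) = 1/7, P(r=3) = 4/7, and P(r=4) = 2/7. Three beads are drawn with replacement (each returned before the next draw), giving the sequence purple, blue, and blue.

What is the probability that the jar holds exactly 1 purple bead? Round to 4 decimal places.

0.2222

For each hypothesis, P(data | H) works out to: P(data | r = 1) = (1/5)(4/5)(4/5) = 16/125; P(data | r = 3) = (3/5)(2/5)(2/5) = 12/125; P(data | r = 4) = (4/5)(1/5)(1/5) = 4/125.
The prior-weighted likelihoods are 1/7 · 16/125 = 16/875, 4/7 · 12/125 = 48/875, 2/7 · 4/125 = 8/875; summing to 72/875.
Hence P(r = 1 | data) = (16/875) / (72/875) = 2/9.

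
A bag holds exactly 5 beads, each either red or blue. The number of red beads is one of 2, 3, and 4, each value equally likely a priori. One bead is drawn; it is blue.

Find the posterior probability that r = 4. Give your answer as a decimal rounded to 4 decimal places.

The likelihood of this draw under each hypothesis: P(data | r = 2) = (3/5) = 3/5; P(data | r = 3) = (2/5) = 2/5; P(data | r = 4) = (1/5) = 1/5.
The prior-weighted likelihoods are 1/3 · 3/5 = 1/5, 1/3 · 2/5 = 2/15, 1/3 · 1/5 = 1/15; these sum to 2/5.
So P(r = 4 | data) = (1/15) / (2/5) = 1/6.

0.1667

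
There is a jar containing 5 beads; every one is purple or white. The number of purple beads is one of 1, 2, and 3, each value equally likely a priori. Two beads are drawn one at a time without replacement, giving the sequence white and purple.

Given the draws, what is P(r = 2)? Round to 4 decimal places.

0.3750

Under each hypothesis, the probability of the observed sequence is: P(data | r = 1) = (4/5)(1/4) = 1/5; P(data | r = 2) = (3/5)(2/4) = 3/10; P(data | r = 3) = (2/5)(3/4) = 3/10.
The prior-weighted likelihoods are 1/3 · 1/5 = 1/15, 1/3 · 3/10 = 1/10, 1/3 · 3/10 = 1/10; summing to 4/15.
So P(r = 2 | data) = (1/10) / (4/15) = 3/8.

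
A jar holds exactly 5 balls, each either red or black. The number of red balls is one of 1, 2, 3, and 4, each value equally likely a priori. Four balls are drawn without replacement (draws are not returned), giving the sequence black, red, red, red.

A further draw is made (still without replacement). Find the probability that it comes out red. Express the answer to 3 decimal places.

For each hypothesis, P(data | H) works out to: P(data | r = 1) = (4/5)(1/4)(0/3) = 0; P(data | r = 2) = (3/5)(2/4)(1/3)(0/2) = 0; P(data | r = 3) = (2/5)(3/4)(2/3)(1/2) = 1/10; P(data | r = 4) = (1/5)(4/4)(3/3)(2/2) = 1/5.
Weighting by the prior gives 1/4 · 0 = 0, 1/4 · 0 = 0, 1/4 · 1/10 = 1/40, 1/4 · 1/5 = 1/20; these sum to 3/40.
Normalising, the posterior is P(r = 1 | data) = 0, P(r = 2 | data) = 0, P(r = 3 | data) = 1/3, P(r = 4 | data) = 2/3.
The predictive probability is P(red next | data) = (0)(1/3) + (1)(2/3) = 2/3.

0.667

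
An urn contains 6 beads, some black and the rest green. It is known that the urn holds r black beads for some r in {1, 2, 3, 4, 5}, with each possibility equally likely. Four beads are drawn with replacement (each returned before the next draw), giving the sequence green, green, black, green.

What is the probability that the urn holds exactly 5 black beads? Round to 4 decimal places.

Under each hypothesis, the probability of the observed sequence is: P(data | r = 1) = (5/6)(5/6)(1/6)(5/6) = 0.096451; P(data | r = 2) = (4/6)(4/6)(2/6)(4/6) = 0.098765; P(data | r = 3) = (3/6)(3/6)(3/6)(3/6) = 0.0625; P(data | r = 4) = (2/6)(2/6)(4/6)(2/6) = 0.024691; P(data | r = 5) = (1/6)(1/6)(5/6)(1/6) = 0.003858.
Multiplying each by its prior: 1/5 · 0.096451 = 0.01929, 1/5 · 0.098765 = 0.019753, 1/5 · 0.0625 = 0.0125, 1/5 · 0.024691 = 0.0049383, 1/5 · 0.003858 = 0.0007716; these sum to 0.057253.
So P(r = 5 | data) = (0.0007716) / (0.057253) = 0.013477.

0.0135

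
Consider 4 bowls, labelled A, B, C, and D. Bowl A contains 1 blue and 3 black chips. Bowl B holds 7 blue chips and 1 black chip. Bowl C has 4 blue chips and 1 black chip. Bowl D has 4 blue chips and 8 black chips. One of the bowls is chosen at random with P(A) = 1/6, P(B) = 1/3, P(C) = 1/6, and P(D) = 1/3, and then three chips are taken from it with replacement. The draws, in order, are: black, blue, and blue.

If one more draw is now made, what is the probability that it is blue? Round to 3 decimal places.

0.643

Compute the likelihood of the observed sequence for each case: P(data | bowl A) = (3/4)(1/4)(1/4) = 0.046875; P(data | bowl B) = (1/8)(7/8)(7/8) = 0.095703; P(data | bowl C) = (1/5)(4/5)(4/5) = 0.128; P(data | bowl D) = (8/12)(4/12)(4/12) = 0.074074.
Multiplying each by its prior: 1/6 · 0.046875 = 0.0078125, 1/3 · 0.095703 = 0.031901, 1/6 · 0.128 = 0.021333, 1/3 · 0.074074 = 0.024691; these sum to 0.085738.
Normalising, the posterior is P(bowl A | data) = 0.09112, P(bowl B | data) = 0.37207, P(bowl C | data) = 0.24882, P(bowl D | data) = 0.28799.
The predictive probability is P(blue next | data) = (1/4)(0.09112) + (7/8)(0.37207) + (4/5)(0.24882) + (1/3)(0.28799) = 0.6434.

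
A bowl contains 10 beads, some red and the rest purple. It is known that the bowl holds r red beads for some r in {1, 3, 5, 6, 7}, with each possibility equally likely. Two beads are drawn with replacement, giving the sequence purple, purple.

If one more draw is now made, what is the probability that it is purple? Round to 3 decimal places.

Compute the likelihood of the observed sequence for each case: P(data | r = 1) = (9/10)(9/10) = 81/100; P(data | r = 3) = (7/10)(7/10) = 49/100; P(data | r = 5) = (5/10)(5/10) = 1/4; P(data | r = 6) = (4/10)(4/10) = 4/25; P(data | r = 7) = (3/10)(3/10) = 9/100.
Multiplying each by its prior: 1/5 · 81/100 = 81/500, 1/5 · 49/100 = 49/500, 1/5 · 1/4 = 1/20, 1/5 · 4/25 = 4/125, 1/5 · 9/100 = 9/500; these sum to 9/25.
Dividing through by the total gives posterior P(r = 1 | data) = 9/20, P(r = 3 | data) = 49/180, P(r = 5 | data) = 5/36, P(r = 6 | data) = 4/45, P(r = 7 | data) = 1/20.
So P(purple next | data) = Σ P(purple next | H) P(H | data) = (9/10)(9/20) + (7/10)(49/180) + (1/2)(5/36) + (2/5)(4/45) + (3/10)(1/20) = 161/225.

0.716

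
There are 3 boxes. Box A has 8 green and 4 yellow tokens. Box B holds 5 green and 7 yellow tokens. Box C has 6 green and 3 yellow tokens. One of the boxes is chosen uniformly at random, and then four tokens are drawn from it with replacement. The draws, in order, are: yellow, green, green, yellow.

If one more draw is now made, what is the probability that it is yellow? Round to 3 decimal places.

0.427

The likelihood of the observed sequence under each hypothesis: P(data | box A) = (4/12)(8/12)(8/12)(4/12) = 0.049383; P(data | box B) = (7/12)(5/12)(5/12)(7/12) = 0.059076; P(data | box C) = (3/9)(6/9)(6/9)(3/9) = 0.049383.
The prior-weighted likelihoods are 1/3 · 0.049383 = 0.016461, 1/3 · 0.059076 = 0.019692, 1/3 · 0.049383 = 0.016461; these sum to 0.052614.
Dividing through by the total gives posterior P(box A | data) = 0.31286, P(box B | data) = 0.37427, P(box C | data) = 0.31286.
The predictive probability is P(yellow next | data) = (1/3)(0.31286) + (7/12)(0.37427) + (1/3)(0.31286) = 0.4269.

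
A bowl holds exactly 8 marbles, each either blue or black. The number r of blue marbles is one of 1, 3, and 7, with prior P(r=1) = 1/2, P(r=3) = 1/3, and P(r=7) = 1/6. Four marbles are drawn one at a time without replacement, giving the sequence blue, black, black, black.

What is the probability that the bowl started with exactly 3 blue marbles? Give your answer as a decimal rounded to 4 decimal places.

For each hypothesis, P(data | H) works out to: P(data | r = 1) = (1/8)(7/7)(6/6)(5/5) = 1/8; P(data | r = 3) = (3/8)(5/7)(4/6)(3/5) = 3/28; P(data | r = 7) = (7/8)(1/7)(0/6) = 0.
The prior-weighted likelihoods are 1/2 · 1/8 = 1/16, 1/3 · 3/28 = 1/28, 1/6 · 0 = 0; these sum to 11/112.
Therefore the posterior P(r = 3 | data) = (1/28) / (11/112) = 4/11.

0.3636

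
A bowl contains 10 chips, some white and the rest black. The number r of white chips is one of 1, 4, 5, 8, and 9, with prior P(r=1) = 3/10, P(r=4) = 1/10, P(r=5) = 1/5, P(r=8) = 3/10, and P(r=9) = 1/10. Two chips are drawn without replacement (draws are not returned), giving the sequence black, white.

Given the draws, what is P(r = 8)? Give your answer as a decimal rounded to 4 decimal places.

0.3038

Under each hypothesis, the probability of the observed sequence is: P(data | r = 1) = (9/10)(1/9) = 1/10; P(data | r = 4) = (6/10)(4/9) = 4/15; P(data | r = 5) = (5/10)(5/9) = 5/18; P(data | r = 8) = (2/10)(8/9) = 8/45; P(data | r = 9) = (1/10)(9/9) = 1/10.
The prior-weighted likelihoods are 3/10 · 1/10 = 3/100, 1/10 · 4/15 = 2/75, 1/5 · 5/18 = 1/18, 3/10 · 8/45 = 4/75, 1/10 · 1/10 = 1/100; summing to 79/450.
By Bayes' rule, P(r = 8 | data) = (4/75) / (79/450) = 24/79.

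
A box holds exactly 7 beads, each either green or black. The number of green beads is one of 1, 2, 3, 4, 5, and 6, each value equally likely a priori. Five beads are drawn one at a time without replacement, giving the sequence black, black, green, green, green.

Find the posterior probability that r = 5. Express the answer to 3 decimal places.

0.357

Compute the likelihood of the observed sequence for each case: P(data | r = 1) = (6/7)(5/6)(1/5)(0/4) = 0; P(data | r = 2) = (5/7)(4/6)(2/5)(1/4)(0/3) = 0; P(data | r = 3) = (4/7)(3/6)(3/5)(2/4)(1/3) = 1/35; P(data | r = 4) = (3/7)(2/6)(4/5)(3/4)(2/3) = 2/35; P(data | r = 5) = (2/7)(1/6)(5/5)(4/4)(3/3) = 1/21; P(data | r = 6) = (1/7)(0/6) = 0.
Multiplying each by its prior: 1/6 · 0 = 0, 1/6 · 0 = 0, 1/6 · 1/35 = 1/210, 1/6 · 2/35 = 1/105, 1/6 · 1/21 = 1/126, 1/6 · 0 = 0; these sum to 1/45.
By Bayes' rule, P(r = 5 | data) = (1/126) / (1/45) = 5/14.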